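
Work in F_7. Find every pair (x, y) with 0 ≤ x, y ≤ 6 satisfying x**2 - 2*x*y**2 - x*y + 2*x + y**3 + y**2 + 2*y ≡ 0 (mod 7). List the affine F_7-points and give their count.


Affine F_7-points: {(0, 0), (0, 3), (1, 6), (4, 2), (5, 0), (5, 3), (5, 6)}; count = 7.

For each of the 49 pairs (x, y) ∈ F_7², evaluate f(x, y) mod 7. Record the zeros.
  x = 0: [0↦0, 1↦4, 2↦2, 3↦0, 4↦4, 5↦6, 6↦5]  zeros at y ∈ {0, 3}
  x = 1: [0↦3, 1↦4, 2↦2, 3↦3, 4↦6, 5↦3, 6↦0]  zeros at y ∈ {6}
  x = 2: [0↦1, 1↦6, 2↦4, 3↦1, 4↦3, 5↦2, 6↦4]  zeros at y ∈ ∅
  x = 3: [0↦1, 1↦3, 2↦1, 3↦1, 4↦2, 5↦3, 6↦3]  zeros at y ∈ ∅
  x = 4: [0↦3, 1↦2, 2↦0, 3↦3, 4↦3, 5↦6, 6↦4]  zeros at y ∈ {2}
  x = 5: [0↦0, 1↦3, 2↦1, 3↦0, 4↦6, 5↦4, 6↦0]  zeros at y ∈ {0, 3, 6}
  x = 6: [0↦6, 1↦6, 2↦4, 3↦6, 4↦4, 5↦4, 6↦5]  zeros at y ∈ ∅
Collecting zeros: affine points = {(0, 0), (0, 3), (1, 6), (4, 2), (5, 0), (5, 3), (5, 6)}.
Total count |C(F_7)_aff| = 7.


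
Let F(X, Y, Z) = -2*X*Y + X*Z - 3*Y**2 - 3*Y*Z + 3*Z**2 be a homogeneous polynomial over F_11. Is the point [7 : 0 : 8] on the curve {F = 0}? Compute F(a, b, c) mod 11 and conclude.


F(7,0,8) ≡ 6 (mod 11); P is NOT on the curve.

Evaluate F(7, 0, 8) term-by-term (mod 11).
  -2*X*Y ↦ -2·7·0·1 = 0
  X*Z ↦ 1·7·1·8 = 56
  -3*Y**2 ↦ -3·1·0·1 = 0
  -3*Y*Z ↦ -3·1·0·8 = 0
  3*Z**2 ↦ 3·1·1·64 = 192
Sum: F(7, 0, 8) = (0) + (56) + (0) + (0) + (192) = 248.
Reducing mod 11: 248 ≡ 6 (mod 11).
Since F(a, b, c) ≡ 6 ≠ 0 (mod 11), P does NOT lie on the curve.


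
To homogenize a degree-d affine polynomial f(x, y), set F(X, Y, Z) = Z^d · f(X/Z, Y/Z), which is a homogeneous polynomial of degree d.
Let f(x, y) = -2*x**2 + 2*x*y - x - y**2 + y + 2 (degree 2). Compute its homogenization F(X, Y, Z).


F(X, Y, Z) = -2*X**2 + 2*X*Y - X*Z - Y**2 + Y*Z + 2*Z**2

deg(f) = 2.
Substitute x = X/Z, y = Y/Z into f, then multiply by Z^2.
  monomial -2·x^2·y^0 ↦ -2·X^2·Y^0·Z^0.
  monomial 2·x^1·y^1 ↦ 2·X^1·Y^1·Z^0.
  monomial -1·x^1·y^0 ↦ -1·X^1·Y^0·Z^1.
  monomial -1·x^0·y^2 ↦ -1·X^0·Y^2·Z^0.
  monomial 1·x^0·y^1 ↦ 1·X^0·Y^1·Z^1.
  monomial 2·x^0·y^0 ↦ 2·X^0·Y^0·Z^2.
Collecting: F(X, Y, Z) = -2*X**2 + 2*X*Y - X*Z - Y**2 + Y*Z + 2*Z**2.


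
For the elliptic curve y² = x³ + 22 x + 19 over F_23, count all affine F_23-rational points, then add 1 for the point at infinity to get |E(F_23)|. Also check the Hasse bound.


Affine points = {(2, 5), (2, 18), (5, 1), (5, 22), (9, 7), (9, 16), (13, 8), (13, 15), (14, 9), (14, 14), (17, 4), (17, 19), (20, 8), (20, 15), (21, 6), (21, 17)}; affine count = 16; |E(F_23)| = 17.

Discriminant check: Δ ∝ 4a³ + 27b² = 4·22³ + 27·19² = 4·10648 + 27·361 ≡ 14 (mod 23). Nonzero ⇒ E is nonsingular.
For each x ∈ F_23, compute rhs = x³ + 22·x + 19 mod 23, then count y ∈ F_23 with y² ≡ rhs.
  x = 0: rhs = 19, matching y values: none (0 points).
  x = 1: rhs = 19, matching y values: none (0 points).
  x = 2: rhs = 2, matching y values: 5, 18 (2 points).
  x = 3: rhs = 20, matching y values: none (0 points).
  x = 4: rhs = 10, matching y values: none (0 points).
  x = 5: rhs = 1, matching y values: 1, 22 (2 points).
  x = 6: rhs = 22, matching y values: none (0 points).
  x = 7: rhs = 10, matching y values: none (0 points).
  x = 8: rhs = 17, matching y values: none (0 points).
  x = 9: rhs = 3, matching y values: 7, 16 (2 points).
  x = 10: rhs = 20, matching y values: none (0 points).
  x = 11: rhs = 5, matching y values: none (0 points).
  x = 12: rhs = 10, matching y values: none (0 points).
  x = 13: rhs = 18, matching y values: 8, 15 (2 points).
  x = 14: rhs = 12, matching y values: 9, 14 (2 points).
  x = 15: rhs = 21, matching y values: none (0 points).
  x = 16: rhs = 5, matching y values: none (0 points).
  x = 17: rhs = 16, matching y values: 4, 19 (2 points).
  x = 18: rhs = 14, matching y values: none (0 points).
  x = 19: rhs = 5, matching y values: none (0 points).
  x = 20: rhs = 18, matching y values: 8, 15 (2 points).
  x = 21: rhs = 13, matching y values: 6, 17 (2 points).
  x = 22: rhs = 19, matching y values: none (0 points).
Total affine count: 16.
Full point count |E(F_23)| = 16 + 1 = 17.
Hasse bound: |17 − (23+1)| = |-7| = 7 ≤ 2√23 ≈ 9.5917 ✓.


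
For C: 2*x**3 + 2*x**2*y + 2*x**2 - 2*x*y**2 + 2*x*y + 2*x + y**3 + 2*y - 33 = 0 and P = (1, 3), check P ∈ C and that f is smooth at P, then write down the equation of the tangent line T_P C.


Tangent line at P: 12*x + 21*y - 75 = 0.

Step 1: f(1, 3) = 0, so P lies on C.
Step 2: partial derivatives
  f_x(x, y) = 6*x**2 + 4*x*y + 4*x - 2*y**2 + 2*y + 2, f_y(x, y) = 2*x**2 - 4*x*y + 2*x + 3*y**2 + 2.
  f_x(P) = 12, f_y(P) = 21 (gradient nonzero, so P is smooth).
Step 3: tangent line at P: 12·(x − 1) + 21·(y − 3) = 0.
Expanding: 12*x + 21*y - 75 = 0.


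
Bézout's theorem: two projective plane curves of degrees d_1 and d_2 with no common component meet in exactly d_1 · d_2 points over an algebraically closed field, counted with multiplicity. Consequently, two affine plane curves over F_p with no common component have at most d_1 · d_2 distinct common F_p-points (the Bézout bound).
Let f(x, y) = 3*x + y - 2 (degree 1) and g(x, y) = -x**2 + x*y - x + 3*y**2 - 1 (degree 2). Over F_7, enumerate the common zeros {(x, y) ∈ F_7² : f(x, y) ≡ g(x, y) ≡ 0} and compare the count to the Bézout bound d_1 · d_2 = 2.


Common zeros: ∅; count = 0; Bézout bound = 2.

deg(f) = 1, deg(g) = 2, so Bézout bound = 2.
Scan x ∈ F_7. For each x, list the y ∈ F_7 with f(x, y) ≡ 0 and those with g(x, y) ≡ 0 (mod 7); the common zeros in that column are the intersection.
  x = 0: f ≡ 0 at y ∈ {2}; g ≡ 0 at y ∈ ∅; common: ∅.
  x = 1: f ≡ 0 at y ∈ {6}; g ≡ 0 at y ∈ {4, 5}; common: ∅.
  x = 2: f ≡ 0 at y ∈ {3}; g ≡ 0 at y ∈ {0, 4}; common: ∅.
  x = 3: f ≡ 0 at y ∈ {0}; g ≡ 0 at y ∈ {1, 5}; common: ∅.
  x = 4: f ≡ 0 at y ∈ {4}; g ≡ 0 at y ∈ {0, 1}; common: ∅.
  x = 5: f ≡ 0 at y ∈ {1}; g ≡ 0 at y ∈ ∅; common: ∅.
  x = 6: f ≡ 0 at y ∈ {5}; g ≡ 0 at y ∈ ∅; common: ∅.
Collecting: common zeros = ∅, so the count is 0.
Comparison with the Bézout bound: 0 ≤ 2 = deg(f)·deg(g), as expected for curves with no common component (the affine F_7-count falls short of the bound because intersections may lie at infinity, over extension fields, or carry multiplicity).


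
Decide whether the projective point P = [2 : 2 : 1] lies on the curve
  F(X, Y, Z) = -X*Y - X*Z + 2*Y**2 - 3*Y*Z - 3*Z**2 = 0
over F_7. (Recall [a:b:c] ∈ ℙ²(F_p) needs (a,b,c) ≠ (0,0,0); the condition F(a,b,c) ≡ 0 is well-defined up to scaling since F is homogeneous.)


F(2,2,1) ≡ 0 (mod 7); P is on the curve.

Evaluate F(2, 2, 1) term-by-term (mod 7).
  -X*Y ↦ -1·2·2·1 = -4
  -X*Z ↦ -1·2·1·1 = -2
  2*Y**2 ↦ 2·1·4·1 = 8
  -3*Y*Z ↦ -3·1·2·1 = -6
  -3*Z**2 ↦ -3·1·1·1 = -3
Sum: F(2, 2, 1) = (-4) + (-2) + (8) + (-6) + (-3) = -7.
Reducing mod 7: -7 ≡ 0 (mod 7).
Since F(a, b, c) ≡ 0 (mod 7), P lies on the curve.


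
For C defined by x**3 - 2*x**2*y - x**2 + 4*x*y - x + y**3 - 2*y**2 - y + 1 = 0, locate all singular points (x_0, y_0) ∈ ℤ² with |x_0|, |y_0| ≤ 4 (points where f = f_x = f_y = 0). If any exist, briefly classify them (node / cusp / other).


Singular points: {(1, 1)}; classification: cusp.

Compute partial derivatives:
  f_x = 3*x**2 - 4*x*y - 2*x + 4*y - 1.
  f_y = -2*x**2 + 4*x + 3*y**2 - 4*y - 1.
Scan x_0 ∈ {−4, ..., 4}. For each x_0, f_y(x_0, y) is a polynomial in y; find its integer roots y ∈ {−4, ..., 4}, then test f_x and f at those candidates.
  x = -4: f_y(-4, y) = 3*y**2 - 4*y - 49; no integer root y with |y| ≤ 4.
  x = -3: f_y(-3, y) = 3*y**2 - 4*y - 31; no integer root y with |y| ≤ 4.
  x = -2: f_y(-2, y) = 3*y**2 - 4*y - 17; no integer root y with |y| ≤ 4.
  x = -1: f_y(-1, y) = 3*y**2 - 4*y - 7; vanishes at y ∈ {-1}. (-1, -1): f_x = -4 ≠ 0.
  x = 0: f_y(0, y) = 3*y**2 - 4*y - 1; no integer root y with |y| ≤ 4.
  x = 1: f_y(1, y) = 3*y**2 - 4*y + 1; vanishes at y ∈ {1}. (1, 1): f_x = 0, f = 0 — SINGULAR.
  x = 2: f_y(2, y) = 3*y**2 - 4*y - 1; no integer root y with |y| ≤ 4.
  x = 3: f_y(3, y) = 3*y**2 - 4*y - 7; vanishes at y ∈ {-1}. (3, -1): f_x = 28 ≠ 0.
  x = 4: f_y(4, y) = 3*y**2 - 4*y - 17; no integer root y with |y| ≤ 4.
Only singular point on the grid: (1, 1).
Classify: substitute x = 1 + u, y = 1 + v and expand: f = u**3 - 2*u**2*v + v**3 + v**2.
No constant or linear terms (consistent with a singular point). Quadratic part: v**2. Cubic part: u**3 - 2*u**2*v + v**3.
The quadratic part v**2 is a perfect square, so there is a single (double) tangent line v = 0, i.e. y = 1. Restricting the cubic part to that line (v = 0) leaves u**3 ≠ 0, so f is not divisible by v and the branch is v² ≈ -u**3 to lowest order — this is a cusp.
Classification: cusp.


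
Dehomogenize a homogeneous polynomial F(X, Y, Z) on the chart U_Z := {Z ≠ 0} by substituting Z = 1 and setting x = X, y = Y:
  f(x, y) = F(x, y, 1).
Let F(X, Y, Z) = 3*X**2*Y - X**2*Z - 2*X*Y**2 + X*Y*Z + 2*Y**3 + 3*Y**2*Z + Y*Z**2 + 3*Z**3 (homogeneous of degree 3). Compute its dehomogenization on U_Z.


f(x, y) = 3*x**2*y - x**2 - 2*x*y**2 + x*y + 2*y**3 + 3*y**2 + y + 3

On U_Z we set Z = 1. Each monomial c·X^i·Y^j·Z^k in F becomes c·x^i·y^j·1^k = c·x^i·y^j.
Substituting Z = 1: F(X, Y, 1) = 3*x**2*y - x**2 - 2*x*y**2 + x*y + 2*y**3 + 3*y**2 + y + 3.
Note: deg(f) ≤ deg(F) = 3; strict inequality happens when F is divisible by Z (lost terms).


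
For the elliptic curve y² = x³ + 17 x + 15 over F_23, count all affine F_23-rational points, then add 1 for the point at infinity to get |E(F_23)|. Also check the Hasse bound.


Affine points = {(3, 1), (3, 22), (4, 3), (4, 20), (5, 8), (5, 15), (9, 0), (10, 9), (10, 14), (13, 8), (13, 15), (16, 6), (16, 17), (18, 9), (18, 14), (20, 11), (20, 12)}; affine count = 17; |E(F_23)| = 18.

Discriminant check: Δ ∝ 4a³ + 27b² = 4·17³ + 27·15² = 4·4913 + 27·225 ≡ 13 (mod 23). Nonzero ⇒ E is nonsingular.
For each x ∈ F_23, compute rhs = x³ + 17·x + 15 mod 23, then count y ∈ F_23 with y² ≡ rhs.
  x = 0: rhs = 15, matching y values: none (0 points).
  x = 1: rhs = 10, matching y values: none (0 points).
  x = 2: rhs = 11, matching y values: none (0 points).
  x = 3: rhs = 1, matching y values: 1, 22 (2 points).
  x = 4: rhs = 9, matching y values: 3, 20 (2 points).
  x = 5: rhs = 18, matching y values: 8, 15 (2 points).
  x = 6: rhs = 11, matching y values: none (0 points).
  x = 7: rhs = 17, matching y values: none (0 points).
  x = 8: rhs = 19, matching y values: none (0 points).
  x = 9: rhs = 0, matching y values: 0 (1 points).
  x = 10: rhs = 12, matching y values: 9, 14 (2 points).
  x = 11: rhs = 15, matching y values: none (0 points).
  x = 12: rhs = 15, matching y values: none (0 points).
  x = 13: rhs = 18, matching y values: 8, 15 (2 points).
  x = 14: rhs = 7, matching y values: none (0 points).
  x = 15: rhs = 11, matching y values: none (0 points).
  x = 16: rhs = 13, matching y values: 6, 17 (2 points).
  x = 17: rhs = 19, matching y values: none (0 points).
  x = 18: rhs = 12, matching y values: 9, 14 (2 points).
  x = 19: rhs = 21, matching y values: none (0 points).
  x = 20: rhs = 6, matching y values: 11, 12 (2 points).
  x = 21: rhs = 19, matching y values: none (0 points).
  x = 22: rhs = 20, matching y values: none (0 points).
Total affine count: 17.
Full point count |E(F_23)| = 17 + 1 = 18.
Hasse bound: |18 − (23+1)| = |-6| = 6 ≤ 2√23 ≈ 9.5917 ✓.


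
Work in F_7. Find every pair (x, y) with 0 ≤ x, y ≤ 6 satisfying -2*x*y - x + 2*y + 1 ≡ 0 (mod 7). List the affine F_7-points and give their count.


Affine F_7-points: {(0, 3), (1, 0), (1, 1), (1, 2), (1, 3), (1, 4), (1, 5), (1, 6), (2, 3), (3, 3), (4, 3), (5, 3), (6, 3)}; count = 13.

For each of the 49 pairs (x, y) ∈ F_7², evaluate f(x, y) mod 7. Record the zeros.
  x = 0: [0↦1, 1↦3, 2↦5, 3↦0, 4↦2, 5↦4, 6↦6]  zeros at y ∈ {3}
  x = 1: [0↦0, 1↦0, 2↦0, 3↦0, 4↦0, 5↦0, 6↦0]  zeros at y ∈ {0, 1, 2, 3, 4, 5, 6}
  x = 2: [0↦6, 1↦4, 2↦2, 3↦0, 4↦5, 5↦3, 6↦1]  zeros at y ∈ {3}
  x = 3: [0↦5, 1↦1, 2↦4, 3↦0, 4↦3, 5↦6, 6↦2]  zeros at y ∈ {3}
  x = 4: [0↦4, 1↦5, 2↦6, 3↦0, 4↦1, 5↦2, 6↦3]  zeros at y ∈ {3}
  x = 5: [0↦3, 1↦2, 2↦1, 3↦0, 4↦6, 5↦5, 6↦4]  zeros at y ∈ {3}
  x = 6: [0↦2, 1↦6, 2↦3, 3↦0, 4↦4, 5↦1, 6↦5]  zeros at y ∈ {3}
Collecting zeros: affine points = {(0, 3), (1, 0), (1, 1), (1, 2), (1, 3), (1, 4), (1, 5), (1, 6), (2, 3), (3, 3), (4, 3), (5, 3), (6, 3)}.
Total count |C(F_7)_aff| = 13.


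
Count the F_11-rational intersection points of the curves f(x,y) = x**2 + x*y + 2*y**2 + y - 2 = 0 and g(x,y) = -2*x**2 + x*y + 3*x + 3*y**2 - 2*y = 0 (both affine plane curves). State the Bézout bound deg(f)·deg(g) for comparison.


Common zeros: {(1, 2)}; count = 1; Bézout bound = 4.

deg(f) = 2, deg(g) = 2, so Bézout bound = 4.
Scan x ∈ F_11. For each x, list the y ∈ F_11 with f(x, y) ≡ 0 and those with g(x, y) ≡ 0 (mod 11); the common zeros in that column are the intersection.
  x = 0: f ≡ 0 at y ∈ ∅; g ≡ 0 at y ∈ {0, 8}; common: ∅.
  x = 1: f ≡ 0 at y ∈ {2, 8}; g ≡ 0 at y ∈ {2}; common: {2}.
  x = 2: f ≡ 0 at y ∈ {7, 8}; g ≡ 0 at y ∈ ∅; common: ∅.
  x = 3: f ≡ 0 at y ∈ {4, 5}; g ≡ 0 at y ∈ ∅; common: ∅.
  x = 4: f ≡ 0 at y ∈ {4, 10}; g ≡ 0 at y ∈ ∅; common: ∅.
  x = 5: f ≡ 0 at y ∈ ∅; g ≡ 0 at y ∈ {5}; common: ∅.
  x = 6: f ≡ 0 at y ∈ ∅; g ≡ 0 at y ∈ {7, 10}; common: ∅.
  x = 7: f ≡ 0 at y ∈ ∅; g ≡ 0 at y ∈ {0, 2}; common: ∅.
  x = 8: f ≡ 0 at y ∈ {2, 10}; g ≡ 0 at y ∈ ∅; common: ∅.
  x = 9: f ≡ 0 at y ∈ ∅; g ≡ 0 at y ∈ ∅; common: ∅.
  x = 10: f ≡ 0 at y ∈ ∅; g ≡ 0 at y ∈ {5, 7}; common: ∅.
Collecting: common zeros = {(1, 2)}, so the count is 1.
Comparison with the Bézout bound: 1 ≤ 4 = deg(f)·deg(g), as expected for curves with no common component (the affine F_11-count falls short of the bound because intersections may lie at infinity, over extension fields, or carry multiplicity).


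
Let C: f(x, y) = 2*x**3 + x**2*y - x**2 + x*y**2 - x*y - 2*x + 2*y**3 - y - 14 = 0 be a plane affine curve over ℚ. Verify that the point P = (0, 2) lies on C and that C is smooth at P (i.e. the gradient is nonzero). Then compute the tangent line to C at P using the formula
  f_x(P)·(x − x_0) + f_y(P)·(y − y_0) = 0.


Tangent line at P: 23*y - 46 = 0.

Step 1: f(0, 2) = 0, so P lies on C.
Step 2: partial derivatives
  f_x(x, y) = 6*x**2 + 2*x*y - 2*x + y**2 - y - 2, f_y(x, y) = x**2 + 2*x*y - x + 6*y**2 - 1.
  f_x(P) = 0, f_y(P) = 23 (gradient nonzero, so P is smooth).
Step 3: tangent line at P: 0·(x − 0) + 23·(y − 2) = 0.
Expanding: 23*y - 46 = 0.


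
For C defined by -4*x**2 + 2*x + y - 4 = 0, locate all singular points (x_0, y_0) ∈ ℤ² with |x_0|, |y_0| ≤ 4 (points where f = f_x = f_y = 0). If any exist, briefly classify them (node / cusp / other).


No singular points in the scanned grid; C is smooth there.

Compute partial derivatives:
  f_x = 2 - 8*x.
  f_y = 1.
f_y = 1 is a nonzero constant, so f_y never vanishes: no point (x, y) can satisfy f = f_x = f_y = 0. In particular no (x, y) ∈ {−4, ..., 4}² is singular; the curve is smooth.


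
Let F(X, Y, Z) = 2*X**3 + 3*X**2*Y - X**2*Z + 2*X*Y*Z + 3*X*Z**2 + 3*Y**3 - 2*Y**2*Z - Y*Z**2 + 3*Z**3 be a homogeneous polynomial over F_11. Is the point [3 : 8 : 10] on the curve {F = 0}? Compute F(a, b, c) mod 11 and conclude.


F(3,8,10) ≡ 1 (mod 11); P is NOT on the curve.

Evaluate F(3, 8, 10) term-by-term (mod 11).
  2*X**3 ↦ 2·27·1·1 = 54
  3*X**2*Y ↦ 3·9·8·1 = 216
  -X**2*Z ↦ -1·9·1·10 = -90
  2*X*Y*Z ↦ 2·3·8·10 = 480
  3*X*Z**2 ↦ 3·3·1·100 = 900
  3*Y**3 ↦ 3·1·512·1 = 1536
  -2*Y**2*Z ↦ -2·1·64·10 = -1280
  -Y*Z**2 ↦ -1·1·8·100 = -800
  3*Z**3 ↦ 3·1·1·1000 = 3000
Sum: F(3, 8, 10) = (54) + (216) + (-90) + (480) + (900) + (1536) + (-1280) + (-800) + (3000) = 4016.
Reducing mod 11: 4016 ≡ 1 (mod 11).
Since F(a, b, c) ≡ 1 ≠ 0 (mod 11), P does NOT lie on the curve.


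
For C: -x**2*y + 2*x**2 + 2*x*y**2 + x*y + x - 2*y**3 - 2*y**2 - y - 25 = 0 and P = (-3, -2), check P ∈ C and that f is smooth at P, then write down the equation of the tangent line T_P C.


Tangent line at P: -17*x - 5*y - 61 = 0.

Step 1: f(-3, -2) = 0, so P lies on C.
Step 2: partial derivatives
  f_x(x, y) = -2*x*y + 4*x + 2*y**2 + y + 1, f_y(x, y) = -x**2 + 4*x*y + x - 6*y**2 - 4*y - 1.
  f_x(P) = -17, f_y(P) = -5 (gradient nonzero, so P is smooth).
Step 3: tangent line at P: -17·(x − -3) + -5·(y − -2) = 0.
Expanding: -17*x - 5*y - 61 = 0.


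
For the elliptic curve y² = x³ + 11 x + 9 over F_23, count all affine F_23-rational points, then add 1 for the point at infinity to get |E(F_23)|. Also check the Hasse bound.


Affine points = {(0, 3), (0, 20), (2, 4), (2, 19), (3, 0), (4, 5), (4, 18), (9, 3), (9, 20), (11, 9), (11, 14), (12, 11), (12, 12), (13, 7), (13, 16), (14, 3), (14, 20), (16, 7), (16, 16), (17, 7), (17, 16), (18, 6), (18, 17), (19, 4), (19, 19), (20, 8), (20, 15), (21, 5), (21, 18)}; affine count = 29; |E(F_23)| = 30.

Discriminant check: Δ ∝ 4a³ + 27b² = 4·11³ + 27·9² = 4·1331 + 27·81 ≡ 13 (mod 23). Nonzero ⇒ E is nonsingular.
For each x ∈ F_23, compute rhs = x³ + 11·x + 9 mod 23, then count y ∈ F_23 with y² ≡ rhs.
  x = 0: rhs = 9, matching y values: 3, 20 (2 points).
  x = 1: rhs = 21, matching y values: none (0 points).
  x = 2: rhs = 16, matching y values: 4, 19 (2 points).
  x = 3: rhs = 0, matching y values: 0 (1 points).
  x = 4: rhs = 2, matching y values: 5, 18 (2 points).
  x = 5: rhs = 5, matching y values: none (0 points).
  x = 6: rhs = 15, matching y values: none (0 points).
  x = 7: rhs = 15, matching y values: none (0 points).
  x = 8: rhs = 11, matching y values: none (0 points).
  x = 9: rhs = 9, matching y values: 3, 20 (2 points).
  x = 10: rhs = 15, matching y values: none (0 points).
  x = 11: rhs = 12, matching y values: 9, 14 (2 points).
  x = 12: rhs = 6, matching y values: 11, 12 (2 points).
  x = 13: rhs = 3, matching y values: 7, 16 (2 points).
  x = 14: rhs = 9, matching y values: 3, 20 (2 points).
  x = 15: rhs = 7, matching y values: none (0 points).
  x = 16: rhs = 3, matching y values: 7, 16 (2 points).
  x = 17: rhs = 3, matching y values: 7, 16 (2 points).
  x = 18: rhs = 13, matching y values: 6, 17 (2 points).
  x = 19: rhs = 16, matching y values: 4, 19 (2 points).
  x = 20: rhs = 18, matching y values: 8, 15 (2 points).
  x = 21: rhs = 2, matching y values: 5, 18 (2 points).
  x = 22: rhs = 20, matching y values: none (0 points).
Total affine count: 29.
Full point count |E(F_23)| = 29 + 1 = 30.
Hasse bound: |30 − (23+1)| = |6| = 6 ≤ 2√23 ≈ 9.5917 ✓.


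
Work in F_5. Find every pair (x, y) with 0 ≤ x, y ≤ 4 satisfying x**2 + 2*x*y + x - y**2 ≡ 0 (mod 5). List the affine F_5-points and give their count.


Affine F_5-points: {(0, 0), (2, 2), (3, 2), (3, 4), (4, 0), (4, 3)}; count = 6.

For each of the 25 pairs (x, y) ∈ F_5², evaluate f(x, y) mod 5. Record the zeros.
  x = 0: [0↦0, 1↦4, 2↦1, 3↦1, 4↦4]  zeros at y ∈ {0}
  x = 1: [0↦2, 1↦3, 2↦2, 3↦4, 4↦4]  zeros at y ∈ ∅
  x = 2: [0↦1, 1↦4, 2↦0, 3↦4, 4↦1]  zeros at y ∈ {2}
  x = 3: [0↦2, 1↦2, 2↦0, 3↦1, 4↦0]  zeros at y ∈ {2, 4}
  x = 4: [0↦0, 1↦2, 2↦2, 3↦0, 4↦1]  zeros at y ∈ {0, 3}
Collecting zeros: affine points = {(0, 0), (2, 2), (3, 2), (3, 4), (4, 0), (4, 3)}.
Total count |C(F_5)_aff| = 6.


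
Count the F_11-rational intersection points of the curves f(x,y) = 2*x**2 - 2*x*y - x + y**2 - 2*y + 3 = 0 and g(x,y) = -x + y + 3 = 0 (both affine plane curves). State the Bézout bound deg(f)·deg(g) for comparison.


Common zeros: {(4, 1), (10, 7)}; count = 2; Bézout bound = 2.

deg(f) = 2, deg(g) = 1, so Bézout bound = 2.
Scan x ∈ F_11. For each x, list the y ∈ F_11 with f(x, y) ≡ 0 and those with g(x, y) ≡ 0 (mod 11); the common zeros in that column are the intersection.
  x = 0: f ≡ 0 at y ∈ {4, 9}; g ≡ 0 at y ∈ {8}; common: ∅.
  x = 1: f ≡ 0 at y ∈ {2}; g ≡ 0 at y ∈ {9}; common: ∅.
  x = 2: f ≡ 0 at y ∈ {3}; g ≡ 0 at y ∈ {10}; common: ∅.
  x = 3: f ≡ 0 at y ∈ {1, 7}; g ≡ 0 at y ∈ {0}; common: ∅.
  x = 4: f ≡ 0 at y ∈ {1, 9}; g ≡ 0 at y ∈ {1}; common: {1}.
  x = 5: f ≡ 0 at y ∈ ∅; g ≡ 0 at y ∈ {2}; common: ∅.
  x = 6: f ≡ 0 at y ∈ ∅; g ≡ 0 at y ∈ {3}; common: ∅.
  x = 7: f ≡ 0 at y ∈ {2, 3}; g ≡ 0 at y ∈ {4}; common: ∅.
  x = 8: f ≡ 0 at y ∈ ∅; g ≡ 0 at y ∈ {5}; common: ∅.
  x = 9: f ≡ 0 at y ∈ ∅; g ≡ 0 at y ∈ {6}; common: ∅.
  x = 10: f ≡ 0 at y ∈ {4, 7}; g ≡ 0 at y ∈ {7}; common: {7}.
Collecting: common zeros = {(4, 1), (10, 7)}, so the count is 2.
Comparison with the Bézout bound: 2 ≤ 2 = deg(f)·deg(g), as expected for curves with no common component (the bound is attained).


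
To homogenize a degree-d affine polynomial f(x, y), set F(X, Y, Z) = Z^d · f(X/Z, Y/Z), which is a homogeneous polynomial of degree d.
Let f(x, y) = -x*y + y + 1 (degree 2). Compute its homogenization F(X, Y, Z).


F(X, Y, Z) = -X*Y + Y*Z + Z**2

deg(f) = 2.
Substitute x = X/Z, y = Y/Z into f, then multiply by Z^2.
  monomial -1·x^1·y^1 ↦ -1·X^1·Y^1·Z^0.
  monomial 1·x^0·y^1 ↦ 1·X^0·Y^1·Z^1.
  monomial 1·x^0·y^0 ↦ 1·X^0·Y^0·Z^2.
Collecting: F(X, Y, Z) = -X*Y + Y*Z + Z**2.


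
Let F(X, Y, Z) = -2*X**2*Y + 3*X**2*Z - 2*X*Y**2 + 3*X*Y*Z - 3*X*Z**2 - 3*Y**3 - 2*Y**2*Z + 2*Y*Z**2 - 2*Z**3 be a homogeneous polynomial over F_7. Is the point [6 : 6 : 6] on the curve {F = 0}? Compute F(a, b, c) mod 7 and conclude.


F(6,6,6) ≡ 6 (mod 7); P is NOT on the curve.

Evaluate F(6, 6, 6) term-by-term (mod 7).
  -2*X**2*Y ↦ -2·36·6·1 = -432
  3*X**2*Z ↦ 3·36·1·6 = 648
  -2*X*Y**2 ↦ -2·6·36·1 = -432
  3*X*Y*Z ↦ 3·6·6·6 = 648
  -3*X*Z**2 ↦ -3·6·1·36 = -648
  -3*Y**3 ↦ -3·1·216·1 = -648
  -2*Y**2*Z ↦ -2·1·36·6 = -432
  2*Y*Z**2 ↦ 2·1·6·36 = 432
  -2*Z**3 ↦ -2·1·1·216 = -432
Sum: F(6, 6, 6) = (-432) + (648) + (-432) + (648) + (-648) + (-648) + (-432) + (432) + (-432) = -1296.
Reducing mod 7: -1296 ≡ 6 (mod 7).
Since F(a, b, c) ≡ 6 ≠ 0 (mod 7), P does NOT lie on the curve.


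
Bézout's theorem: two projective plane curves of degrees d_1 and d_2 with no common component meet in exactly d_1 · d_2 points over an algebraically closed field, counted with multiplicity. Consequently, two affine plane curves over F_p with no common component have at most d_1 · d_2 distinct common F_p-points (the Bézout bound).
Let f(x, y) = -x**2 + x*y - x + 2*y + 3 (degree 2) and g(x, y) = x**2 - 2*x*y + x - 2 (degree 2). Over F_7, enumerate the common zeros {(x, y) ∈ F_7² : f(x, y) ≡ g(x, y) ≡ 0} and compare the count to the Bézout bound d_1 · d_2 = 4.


Common zeros: {(4, 4)}; count = 1; Bézout bound = 4.

deg(f) = 2, deg(g) = 2, so Bézout bound = 4.
Scan x ∈ F_7. For each x, list the y ∈ F_7 with f(x, y) ≡ 0 and those with g(x, y) ≡ 0 (mod 7); the common zeros in that column are the intersection.
  x = 0: f ≡ 0 at y ∈ {2}; g ≡ 0 at y ∈ ∅; common: ∅.
  x = 1: f ≡ 0 at y ∈ {2}; g ≡ 0 at y ∈ {0}; common: ∅.
  x = 2: f ≡ 0 at y ∈ {6}; g ≡ 0 at y ∈ {1}; common: ∅.
  x = 3: f ≡ 0 at y ∈ {6}; g ≡ 0 at y ∈ {4}; common: ∅.
  x = 4: f ≡ 0 at y ∈ {4}; g ≡ 0 at y ∈ {4}; common: {4}.
  x = 5: f ≡ 0 at y ∈ ∅; g ≡ 0 at y ∈ {0}; common: ∅.
  x = 6: f ≡ 0 at y ∈ {4}; g ≡ 0 at y ∈ {1}; common: ∅.
Collecting: common zeros = {(4, 4)}, so the count is 1.
Comparison with the Bézout bound: 1 ≤ 4 = deg(f)·deg(g), as expected for curves with no common component (the affine F_7-count falls short of the bound because intersections may lie at infinity, over extension fields, or carry multiplicity).


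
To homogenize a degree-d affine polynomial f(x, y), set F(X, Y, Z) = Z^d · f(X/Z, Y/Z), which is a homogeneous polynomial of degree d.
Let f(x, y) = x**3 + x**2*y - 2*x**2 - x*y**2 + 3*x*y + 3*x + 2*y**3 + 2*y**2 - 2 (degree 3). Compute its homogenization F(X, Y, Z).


F(X, Y, Z) = X**3 + X**2*Y - 2*X**2*Z - X*Y**2 + 3*X*Y*Z + 3*X*Z**2 + 2*Y**3 + 2*Y**2*Z - 2*Z**3

deg(f) = 3.
Substitute x = X/Z, y = Y/Z into f, then multiply by Z^3.
  monomial 1·x^3·y^0 ↦ 1·X^3·Y^0·Z^0.
  monomial 1·x^2·y^1 ↦ 1·X^2·Y^1·Z^0.
  monomial -2·x^2·y^0 ↦ -2·X^2·Y^0·Z^1.
  monomial -1·x^1·y^2 ↦ -1·X^1·Y^2·Z^0.
  monomial 3·x^1·y^1 ↦ 3·X^1·Y^1·Z^1.
  monomial 3·x^1·y^0 ↦ 3·X^1·Y^0·Z^2.
  monomial 2·x^0·y^3 ↦ 2·X^0·Y^3·Z^0.
  monomial 2·x^0·y^2 ↦ 2·X^0·Y^2·Z^1.
  monomial -2·x^0·y^0 ↦ -2·X^0·Y^0·Z^3.
Collecting: F(X, Y, Z) = X**3 + X**2*Y - 2*X**2*Z - X*Y**2 + 3*X*Y*Z + 3*X*Z**2 + 2*Y**3 + 2*Y**2*Z - 2*Z**3.


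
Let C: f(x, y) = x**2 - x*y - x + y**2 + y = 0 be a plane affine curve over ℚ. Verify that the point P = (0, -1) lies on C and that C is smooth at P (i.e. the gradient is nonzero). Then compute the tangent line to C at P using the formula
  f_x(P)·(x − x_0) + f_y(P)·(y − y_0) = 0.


Tangent line at P: -y - 1 = 0.

Step 1: f(0, -1) = 0, so P lies on C.
Step 2: partial derivatives
  f_x(x, y) = 2*x - y - 1, f_y(x, y) = -x + 2*y + 1.
  f_x(P) = 0, f_y(P) = -1 (gradient nonzero, so P is smooth).
Step 3: tangent line at P: 0·(x − 0) + -1·(y − -1) = 0.
Expanding: -y - 1 = 0.


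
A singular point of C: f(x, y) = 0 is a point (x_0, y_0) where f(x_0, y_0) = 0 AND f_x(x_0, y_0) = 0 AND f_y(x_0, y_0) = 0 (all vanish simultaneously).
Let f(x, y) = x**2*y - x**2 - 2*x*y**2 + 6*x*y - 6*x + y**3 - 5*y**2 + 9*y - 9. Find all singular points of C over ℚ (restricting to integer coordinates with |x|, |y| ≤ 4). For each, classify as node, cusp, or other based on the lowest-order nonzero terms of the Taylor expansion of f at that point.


Singular points: {(-3, 0)}; classification: node.

Compute partial derivatives:
  f_x = 2*x*y - 2*x - 2*y**2 + 6*y - 6.
  f_y = x**2 - 4*x*y + 6*x + 3*y**2 - 10*y + 9.
Scan x_0 ∈ {−4, ..., 4}. For each x_0, f_y(x_0, y) is a polynomial in y; find its integer roots y ∈ {−4, ..., 4}, then test f_x and f at those candidates.
  x = -4: f_y(-4, y) = 3*y**2 + 6*y + 1; no integer root y with |y| ≤ 4.
  x = -3: f_y(-3, y) = 3*y**2 + 2*y; vanishes at y ∈ {0}. (-3, 0): f_x = 0, f = 0 — SINGULAR.
  x = -2: f_y(-2, y) = 3*y**2 - 2*y + 1; no integer root y with |y| ≤ 4.
  x = -1: f_y(-1, y) = 3*y**2 - 6*y + 4; no integer root y with |y| ≤ 4.
  x = 0: f_y(0, y) = 3*y**2 - 10*y + 9; no integer root y with |y| ≤ 4.
  x = 1: f_y(1, y) = 3*y**2 - 14*y + 16; vanishes at y ∈ {2}. (1, 2): f_x = 0 but f = -4 ≠ 0.
  x = 2: f_y(2, y) = 3*y**2 - 18*y + 25; no integer root y with |y| ≤ 4.
  x = 3: f_y(3, y) = 3*y**2 - 22*y + 36; no integer root y with |y| ≤ 4.
  x = 4: f_y(4, y) = 3*y**2 - 26*y + 49; no integer root y with |y| ≤ 4.
Only singular point on the grid: (-3, 0).
Classify: substitute x = -3 + u, y = 0 + v and expand: f = u**2*v - u**2 - 2*u*v**2 + v**3 + v**2.
No constant or linear terms (consistent with a singular point). Quadratic part: -u**2 + v**2. Cubic part: u**2*v - 2*u*v**2 + v**3.
The quadratic part v**2 - u**2 = (v − u)(v + u) splits into two distinct linear factors, so there are two distinct tangent lines y − 0 = ±(x − -3) — this is a node (ordinary double point).
Classification: node.


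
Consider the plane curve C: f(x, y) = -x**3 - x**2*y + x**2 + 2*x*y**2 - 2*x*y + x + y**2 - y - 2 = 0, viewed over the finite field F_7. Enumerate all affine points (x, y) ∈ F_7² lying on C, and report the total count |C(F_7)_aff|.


Affine F_7-points: {(0, 2), (0, 6), (1, 3), (2, 3), (3, 2)}; count = 5.

For each of the 49 pairs (x, y) ∈ F_7², evaluate f(x, y) mod 7. Record the zeros.
  x = 0: [0↦5, 1↦5, 2↦0, 3↦4, 4↦3, 5↦4, 6↦0]  zeros at y ∈ {2, 6}
  x = 1: [0↦6, 1↦5, 2↦3, 3↦0, 4↦3, 5↦5, 6↦6]  zeros at y ∈ {3}
  x = 2: [0↦3, 1↦6, 2↦5, 3↦0, 4↦5, 5↦6, 6↦3]  zeros at y ∈ {3}
  x = 3: [0↦4, 1↦2, 2↦0, 3↦5, 4↦3, 5↦1, 6↦6]  zeros at y ∈ {2}
  x = 4: [0↦3, 1↦1, 2↦3, 3↦2, 4↦5, 5↦5, 6↦2]  zeros at y ∈ ∅
  x = 5: [0↦1, 1↦4, 2↦1, 3↦6, 4↦5, 5↦5, 6↦6]  zeros at y ∈ ∅
  x = 6: [0↦6, 1↦5, 2↦2, 3↦4, 4↦4, 5↦2, 6↦5]  zeros at y ∈ ∅
Collecting zeros: affine points = {(0, 2), (0, 6), (1, 3), (2, 3), (3, 2)}.
Total count |C(F_7)_aff| = 5.


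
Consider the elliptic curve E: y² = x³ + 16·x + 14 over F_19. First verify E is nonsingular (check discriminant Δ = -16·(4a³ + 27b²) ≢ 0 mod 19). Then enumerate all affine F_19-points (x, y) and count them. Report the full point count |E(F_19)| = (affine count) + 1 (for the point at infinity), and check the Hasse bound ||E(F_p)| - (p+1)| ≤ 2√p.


Affine points = {(2, 4), (2, 15), (4, 3), (4, 16), (11, 1), (11, 18), (13, 5), (13, 14), (15, 0), (18, 4), (18, 15)}; affine count = 11; |E(F_19)| = 12.

Discriminant check: Δ ∝ 4a³ + 27b² = 4·16³ + 27·14² = 4·4096 + 27·196 ≡ 16 (mod 19). Nonzero ⇒ E is nonsingular.
For each x ∈ F_19, compute rhs = x³ + 16·x + 14 mod 19, then count y ∈ F_19 with y² ≡ rhs.
  x = 0: rhs = 14, matching y values: none (0 points).
  x = 1: rhs = 12, matching y values: none (0 points).
  x = 2: rhs = 16, matching y values: 4, 15 (2 points).
  x = 3: rhs = 13, matching y values: none (0 points).
  x = 4: rhs = 9, matching y values: 3, 16 (2 points).
  x = 5: rhs = 10, matching y values: none (0 points).
  x = 6: rhs = 3, matching y values: none (0 points).
  x = 7: rhs = 13, matching y values: none (0 points).
  x = 8: rhs = 8, matching y values: none (0 points).
  x = 9: rhs = 13, matching y values: none (0 points).
  x = 10: rhs = 15, matching y values: none (0 points).
  x = 11: rhs = 1, matching y values: 1, 18 (2 points).
  x = 12: rhs = 15, matching y values: none (0 points).
  x = 13: rhs = 6, matching y values: 5, 14 (2 points).
  x = 14: rhs = 18, matching y values: none (0 points).
  x = 15: rhs = 0, matching y values: 0 (1 points).
  x = 16: rhs = 15, matching y values: none (0 points).
  x = 17: rhs = 12, matching y values: none (0 points).
  x = 18: rhs = 16, matching y values: 4, 15 (2 points).
Total affine count: 11.
Full point count |E(F_19)| = 11 + 1 = 12.
Hasse bound: |12 − (19+1)| = |-8| = 8 ≤ 2√19 ≈ 8.7178 ✓.


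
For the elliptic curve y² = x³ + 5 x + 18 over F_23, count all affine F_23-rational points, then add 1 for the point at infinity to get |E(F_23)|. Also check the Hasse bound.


Affine points = {(0, 8), (0, 15), (1, 1), (1, 22), (2, 6), (2, 17), (8, 8), (8, 15), (11, 1), (11, 22), (12, 9), (12, 14), (13, 7), (13, 16), (14, 7), (14, 16), (15, 8), (15, 15), (16, 10), (16, 13), (17, 5), (17, 18), (18, 11), (18, 12), (19, 7), (19, 16), (21, 0), (22, 9), (22, 14)}; affine count = 29; |E(F_23)| = 30.

Discriminant check: Δ ∝ 4a³ + 27b² = 4·5³ + 27·18² = 4·125 + 27·324 ≡ 2 (mod 23). Nonzero ⇒ E is nonsingular.
For each x ∈ F_23, compute rhs = x³ + 5·x + 18 mod 23, then count y ∈ F_23 with y² ≡ rhs.
  x = 0: rhs = 18, matching y values: 8, 15 (2 points).
  x = 1: rhs = 1, matching y values: 1, 22 (2 points).
  x = 2: rhs = 13, matching y values: 6, 17 (2 points).
  x = 3: rhs = 14, matching y values: none (0 points).
  x = 4: rhs = 10, matching y values: none (0 points).
  x = 5: rhs = 7, matching y values: none (0 points).
  x = 6: rhs = 11, matching y values: none (0 points).
  x = 7: rhs = 5, matching y values: none (0 points).
  x = 8: rhs = 18, matching y values: 8, 15 (2 points).
  x = 9: rhs = 10, matching y values: none (0 points).
  x = 10: rhs = 10, matching y values: none (0 points).
  x = 11: rhs = 1, matching y values: 1, 22 (2 points).
  x = 12: rhs = 12, matching y values: 9, 14 (2 points).
  x = 13: rhs = 3, matching y values: 7, 16 (2 points).
  x = 14: rhs = 3, matching y values: 7, 16 (2 points).
  x = 15: rhs = 18, matching y values: 8, 15 (2 points).
  x = 16: rhs = 8, matching y values: 10, 13 (2 points).
  x = 17: rhs = 2, matching y values: 5, 18 (2 points).
  x = 18: rhs = 6, matching y values: 11, 12 (2 points).
  x = 19: rhs = 3, matching y values: 7, 16 (2 points).
  x = 20: rhs = 22, matching y values: none (0 points).
  x = 21: rhs = 0, matching y values: 0 (1 points).
  x = 22: rhs = 12, matching y values: 9, 14 (2 points).
Total affine count: 29.
Full point count |E(F_23)| = 29 + 1 = 30.
Hasse bound: |30 − (23+1)| = |6| = 6 ≤ 2√23 ≈ 9.5917 ✓.


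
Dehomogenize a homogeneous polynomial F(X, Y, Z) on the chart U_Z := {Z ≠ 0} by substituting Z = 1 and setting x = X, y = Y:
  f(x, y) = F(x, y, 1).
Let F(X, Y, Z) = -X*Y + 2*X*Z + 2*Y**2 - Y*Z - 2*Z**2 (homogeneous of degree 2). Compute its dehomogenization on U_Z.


f(x, y) = -x*y + 2*x + 2*y**2 - y - 2

On U_Z we set Z = 1. Each monomial c·X^i·Y^j·Z^k in F becomes c·x^i·y^j·1^k = c·x^i·y^j.
Substituting Z = 1: F(X, Y, 1) = -x*y + 2*x + 2*y**2 - y - 2.
Note: deg(f) ≤ deg(F) = 2; strict inequality happens when F is divisible by Z (lost terms).


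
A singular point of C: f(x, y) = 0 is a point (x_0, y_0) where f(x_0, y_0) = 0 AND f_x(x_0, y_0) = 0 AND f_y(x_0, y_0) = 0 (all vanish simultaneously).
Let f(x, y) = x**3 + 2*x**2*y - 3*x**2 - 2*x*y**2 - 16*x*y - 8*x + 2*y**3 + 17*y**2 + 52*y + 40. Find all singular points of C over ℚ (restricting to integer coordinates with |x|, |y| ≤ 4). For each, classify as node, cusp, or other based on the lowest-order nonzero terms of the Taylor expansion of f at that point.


Singular points: {(2, -2)}; classification: node.

Compute partial derivatives:
  f_x = 3*x**2 + 4*x*y - 6*x - 2*y**2 - 16*y - 8.
  f_y = 2*x**2 - 4*x*y - 16*x + 6*y**2 + 34*y + 52.
Scan x_0 ∈ {−4, ..., 4}. For each x_0, f_y(x_0, y) is a polynomial in y; find its integer roots y ∈ {−4, ..., 4}, then test f_x and f at those candidates.
  x = -4: f_y(-4, y) = 6*y**2 + 50*y + 148; no integer root y with |y| ≤ 4.
  x = -3: f_y(-3, y) = 6*y**2 + 46*y + 118; no integer root y with |y| ≤ 4.
  x = -2: f_y(-2, y) = 6*y**2 + 42*y + 92; no integer root y with |y| ≤ 4.
  x = -1: f_y(-1, y) = 6*y**2 + 38*y + 70; no integer root y with |y| ≤ 4.
  x = 0: f_y(0, y) = 6*y**2 + 34*y + 52; no integer root y with |y| ≤ 4.
  x = 1: f_y(1, y) = 6*y**2 + 30*y + 38; no integer root y with |y| ≤ 4.
  x = 2: f_y(2, y) = 6*y**2 + 26*y + 28; vanishes at y ∈ {-2}. (2, -2): f_x = 0, f = 0 — SINGULAR.
  x = 3: f_y(3, y) = 6*y**2 + 22*y + 22; no integer root y with |y| ≤ 4.
  x = 4: f_y(4, y) = 6*y**2 + 18*y + 20; no integer root y with |y| ≤ 4.
Only singular point on the grid: (2, -2).
Classify: substitute x = 2 + u, y = -2 + v and expand: f = u**3 + 2*u**2*v - u**2 - 2*u*v**2 + 2*v**3 + v**2.
No constant or linear terms (consistent with a singular point). Quadratic part: -u**2 + v**2. Cubic part: u**3 + 2*u**2*v - 2*u*v**2 + 2*v**3.
The quadratic part v**2 - u**2 = (v − u)(v + u) splits into two distinct linear factors, so there are two distinct tangent lines y − -2 = ±(x − 2) — this is a node (ordinary double point).
Classification: node.


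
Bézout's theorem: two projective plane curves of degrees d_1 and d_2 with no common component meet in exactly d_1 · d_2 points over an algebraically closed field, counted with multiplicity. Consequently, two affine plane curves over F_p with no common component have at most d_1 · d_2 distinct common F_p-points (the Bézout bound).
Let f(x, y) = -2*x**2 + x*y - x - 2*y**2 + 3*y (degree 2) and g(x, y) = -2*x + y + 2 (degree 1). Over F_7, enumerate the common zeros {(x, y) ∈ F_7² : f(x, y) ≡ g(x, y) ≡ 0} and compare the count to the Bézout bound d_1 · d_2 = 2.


Common zeros: {(0, 5), (5, 1)}; count = 2; Bézout bound = 2.

deg(f) = 2, deg(g) = 1, so Bézout bound = 2.
Scan x ∈ F_7. For each x, list the y ∈ F_7 with f(x, y) ≡ 0 and those with g(x, y) ≡ 0 (mod 7); the common zeros in that column are the intersection.
  x = 0: f ≡ 0 at y ∈ {0, 5}; g ≡ 0 at y ∈ {5}; common: {5}.
  x = 1: f ≡ 0 at y ∈ ∅; g ≡ 0 at y ∈ {0}; common: ∅.
  x = 2: f ≡ 0 at y ∈ {1, 5}; g ≡ 0 at y ∈ {2}; common: ∅.
  x = 3: f ≡ 0 at y ∈ {0, 3}; g ≡ 0 at y ∈ {4}; common: ∅.
  x = 4: f ≡ 0 at y ∈ ∅; g ≡ 0 at y ∈ {6}; common: ∅.
  x = 5: f ≡ 0 at y ∈ {1, 3}; g ≡ 0 at y ∈ {1}; common: {1}.
  x = 6: f ≡ 0 at y ∈ ∅; g ≡ 0 at y ∈ {3}; common: ∅.
Collecting: common zeros = {(0, 5), (5, 1)}, so the count is 2.
Comparison with the Bézout bound: 2 ≤ 2 = deg(f)·deg(g), as expected for curves with no common component (the bound is attained).


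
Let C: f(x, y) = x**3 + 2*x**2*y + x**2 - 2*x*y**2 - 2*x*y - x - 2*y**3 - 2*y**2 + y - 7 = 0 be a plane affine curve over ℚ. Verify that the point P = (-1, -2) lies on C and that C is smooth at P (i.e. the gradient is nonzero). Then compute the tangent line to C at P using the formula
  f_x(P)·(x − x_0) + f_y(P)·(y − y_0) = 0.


Tangent line at P: 4*x - 19*y - 34 = 0.

Step 1: f(-1, -2) = 0, so P lies on C.
Step 2: partial derivatives
  f_x(x, y) = 3*x**2 + 4*x*y + 2*x - 2*y**2 - 2*y - 1, f_y(x, y) = 2*x**2 - 4*x*y - 2*x - 6*y**2 - 4*y + 1.
  f_x(P) = 4, f_y(P) = -19 (gradient nonzero, so P is smooth).
Step 3: tangent line at P: 4·(x − -1) + -19·(y − -2) = 0.
Expanding: 4*x - 19*y - 34 = 0.


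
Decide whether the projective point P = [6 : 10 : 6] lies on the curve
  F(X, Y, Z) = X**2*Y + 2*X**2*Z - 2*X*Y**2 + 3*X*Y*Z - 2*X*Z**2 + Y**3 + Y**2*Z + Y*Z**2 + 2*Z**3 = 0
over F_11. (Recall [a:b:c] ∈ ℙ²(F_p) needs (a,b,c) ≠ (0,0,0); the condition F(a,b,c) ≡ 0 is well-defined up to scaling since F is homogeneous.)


F(6,10,6) ≡ 3 (mod 11); P is NOT on the curve.

Evaluate F(6, 10, 6) term-by-term (mod 11).
  X**2*Y ↦ 1·36·10·1 = 360
  2*X**2*Z ↦ 2·36·1·6 = 432
  -2*X*Y**2 ↦ -2·6·100·1 = -1200
  3*X*Y*Z ↦ 3·6·10·6 = 1080
  -2*X*Z**2 ↦ -2·6·1·36 = -432
  Y**3 ↦ 1·1·1000·1 = 1000
  Y**2*Z ↦ 1·1·100·6 = 600
  Y*Z**2 ↦ 1·1·10·36 = 360
  2*Z**3 ↦ 2·1·1·216 = 432
Sum: F(6, 10, 6) = (360) + (432) + (-1200) + (1080) + (-432) + (1000) + (600) + (360) + (432) = 2632.
Reducing mod 11: 2632 ≡ 3 (mod 11).
Since F(a, b, c) ≡ 3 ≠ 0 (mod 11), P does NOT lie on the curve.


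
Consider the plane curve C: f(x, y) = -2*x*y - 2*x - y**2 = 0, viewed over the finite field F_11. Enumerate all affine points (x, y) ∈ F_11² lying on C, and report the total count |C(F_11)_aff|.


Affine F_11-points: {(0, 0), (2, 9), (3, 2), (3, 3), (5, 4), (5, 8), (8, 1), (8, 5), (10, 6), (10, 7)}; count = 10.

For each of the 121 pairs (x, y) ∈ F_11², evaluate f(x, y) mod 11. Record the zeros.
  x = 0: [0↦0, 1↦10, 2↦7, 3↦2, 4↦6, 5↦8, 6↦8, 7↦6, 8↦2, 9↦7, 10↦10]  zeros at y ∈ {0}
  x = 1: [0↦9, 1↦6, 2↦1, 3↦5, 4↦7, 5↦7, 6↦5, 7↦1, 8↦6, 9↦9, 10↦10]  zeros at y ∈ ∅
  x = 2: [0↦7, 1↦2, 2↦6, 3↦8, 4↦8, 5↦6, 6↦2, 7↦7, 8↦10, 9↦0, 10↦10]  zeros at y ∈ {9}
  x = 3: [0↦5, 1↦9, 2↦0, 3↦0, 4↦9, 5↦5, 6↦10, 7↦2, 8↦3, 9↦2, 10↦10]  zeros at y ∈ {2, 3}
  x = 4: [0↦3, 1↦5, 2↦5, 3↦3, 4↦10, 5↦4, 6↦7, 7↦8, 8↦7, 9↦4, 10↦10]  zeros at y ∈ ∅
  x = 5: [0↦1, 1↦1, 2↦10, 3↦6, 4↦0, 5↦3, 6↦4, 7↦3, 8↦0, 9↦6, 10↦10]  zeros at y ∈ {4, 8}
  x = 6: [0↦10, 1↦8, 2↦4, 3↦9, 4↦1, 5↦2, 6↦1, 7↦9, 8↦4, 9↦8, 10↦10]  zeros at y ∈ ∅
  x = 7: [0↦8, 1↦4, 2↦9, 3↦1, 4↦2, 5↦1, 6↦9, 7↦4, 8↦8, 9↦10, 10↦10]  zeros at y ∈ ∅
  x = 8: [0↦6, 1↦0, 2↦3, 3↦4, 4↦3, 5↦0, 6↦6, 7↦10, 8↦1, 9↦1, 10↦10]  zeros at y ∈ {1, 5}
  x = 9: [0↦4, 1↦7, 2↦8, 3↦7, 4↦4, 5↦10, 6↦3, 7↦5, 8↦5, 9↦3, 10↦10]  zeros at y ∈ ∅
  x = 10: [0↦2, 1↦3, 2↦2, 3↦10, 4↦5, 5↦9, 6↦0, 7↦0, 8↦9, 9↦5, 10↦10]  zeros at y ∈ {6, 7}
Collecting zeros: affine points = {(0, 0), (2, 9), (3, 2), (3, 3), (5, 4), (5, 8), (8, 1), (8, 5), (10, 6), (10, 7)}.
Total count |C(F_11)_aff| = 10.
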